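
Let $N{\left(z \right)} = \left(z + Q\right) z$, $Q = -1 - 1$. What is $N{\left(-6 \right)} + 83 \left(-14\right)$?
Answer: $-1114$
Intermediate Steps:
$Q = -2$ ($Q = -1 - 1 = -2$)
$N{\left(z \right)} = z \left(-2 + z\right)$ ($N{\left(z \right)} = \left(z - 2\right) z = \left(-2 + z\right) z = z \left(-2 + z\right)$)
$N{\left(-6 \right)} + 83 \left(-14\right) = - 6 \left(-2 - 6\right) + 83 \left(-14\right) = \left(-6\right) \left(-8\right) - 1162 = 48 - 1162 = -1114$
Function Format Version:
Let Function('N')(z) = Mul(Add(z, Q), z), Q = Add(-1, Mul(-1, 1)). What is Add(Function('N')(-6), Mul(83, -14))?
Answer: -1114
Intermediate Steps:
Q = -2 (Q = Add(-1, -1) = -2)
Function('N')(z) = Mul(z, Add(-2, z)) (Function('N')(z) = Mul(Add(z, -2), z) = Mul(Add(-2, z), z) = Mul(z, Add(-2, z)))
Add(Function('N')(-6), Mul(83, -14)) = Add(Mul(-6, Add(-2, -6)), Mul(83, -14)) = Add(Mul(-6, -8), -1162) = Add(48, -1162) = -1114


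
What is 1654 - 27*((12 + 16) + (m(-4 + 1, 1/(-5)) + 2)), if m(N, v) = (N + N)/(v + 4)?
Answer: 16846/19 ≈ 886.63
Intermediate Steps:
m(N, v) = 2*N/(4 + v) (m(N, v) = (2*N)/(4 + v) = 2*N/(4 + v))
1654 - 27*((12 + 16) + (m(-4 + 1, 1/(-5)) + 2)) = 1654 - 27*((12 + 16) + (2*(-4 + 1)/(4 + 1/(-5)) + 2)) = 1654 - 27*(28 + (2*(-3)/(4 - ⅕) + 2)) = 1654 - 27*(28 + (2*(-3)/(19/5) + 2)) = 1654 - 27*(28 + (2*(-3)*(5/19) + 2)) = 1654 - 27*(28 + (-30/19 + 2)) = 1654 - 27*(28 + 8/19) = 1654 - 27*540/19 = 1654 - 1*14580/19 = 1654 - 14580/19 = 16846/19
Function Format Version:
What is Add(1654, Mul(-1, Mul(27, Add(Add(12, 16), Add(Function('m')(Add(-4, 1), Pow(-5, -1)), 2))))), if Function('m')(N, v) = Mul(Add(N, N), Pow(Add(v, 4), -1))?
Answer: Rational(16846, 19) ≈ 886.63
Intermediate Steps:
Function('m')(N, v) = Mul(2, N, Pow(Add(4, v), -1)) (Function('m')(N, v) = Mul(Mul(2, N), Pow(Add(4, v), -1)) = Mul(2, N, Pow(Add(4, v), -1)))
Add(1654, Mul(-1, Mul(27, Add(Add(12, 16), Add(Function('m')(Add(-4, 1), Pow(-5, -1)), 2))))) = Add(1654, Mul(-1, Mul(27, Add(Add(12, 16), Add(Mul(2, Add(-4, 1), Pow(Add(4, Pow(-5, -1)), -1)), 2))))) = Add(1654, Mul(-1, Mul(27, Add(28, Add(Mul(2, -3, Pow(Add(4, Rational(-1, 5)), -1)), 2))))) = Add(1654, Mul(-1, Mul(27, Add(28, Add(Mul(2, -3, Pow(Rational(19, 5), -1)), 2))))) = Add(1654, Mul(-1, Mul(27, Add(28, Add(Mul(2, -3, Rational(5, 19)), 2))))) = Add(1654, Mul(-1, Mul(27, Add(28, Add(Rational(-30, 19), 2))))) = Add(1654, Mul(-1, Mul(27, Add(28, Rational(8, 19))))) = Add(1654, Mul(-1, Mul(27, Rational(540, 19)))) = Add(1654, Mul(-1, Rational(14580, 19))) = Add(1654, Rational(-14580, 19)) = Rational(16846, 19)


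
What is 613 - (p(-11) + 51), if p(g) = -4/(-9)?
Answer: 5054/9 ≈ 561.56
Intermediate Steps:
p(g) = 4/9 (p(g) = -4*(-⅑) = 4/9)
613 - (p(-11) + 51) = 613 - (4/9 + 51) = 613 - 1*463/9 = 613 - 463/9 = 5054/9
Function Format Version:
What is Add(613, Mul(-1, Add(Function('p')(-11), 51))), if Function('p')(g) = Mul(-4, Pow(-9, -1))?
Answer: Rational(5054, 9) ≈ 561.56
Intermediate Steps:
Function('p')(g) = Rational(4, 9) (Function('p')(g) = Mul(-4, Rational(-1, 9)) = Rational(4, 9))
Add(613, Mul(-1, Add(Function('p')(-11), 51))) = Add(613, Mul(-1, Add(Rational(4, 9), 51))) = Add(613, Mul(-1, Rational(463, 9))) = Add(613, Rational(-463, 9)) = Rational(5054, 9)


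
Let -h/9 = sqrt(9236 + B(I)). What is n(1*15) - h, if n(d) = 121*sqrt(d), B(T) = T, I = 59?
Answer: 117*sqrt(55) + 121*sqrt(15) ≈ 1336.3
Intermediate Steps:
h = -117*sqrt(55) (h = -9*sqrt(9236 + 59) = -117*sqrt(55) ≈ -867.70)
n(1*15) - h = 121*sqrt(1*15) - (-117)*sqrt(55) = 121*sqrt(15) + 117*sqrt(55) = 117*sqrt(55) + 121*sqrt(15)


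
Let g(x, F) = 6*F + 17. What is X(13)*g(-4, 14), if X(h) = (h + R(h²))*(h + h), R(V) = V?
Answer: 477932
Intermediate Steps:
g(x, F) = 17 + 6*F
X(h) = 2*h*(h + h²) (X(h) = (h + h²)*(h + h) = (h + h²)*(2*h) = 2*h*(h + h²))
X(13)*g(-4, 14) = (2*13²*(1 + 13))*(17 + 6*14) = (2*169*14)*(17 + 84) = 4732*101 = 477932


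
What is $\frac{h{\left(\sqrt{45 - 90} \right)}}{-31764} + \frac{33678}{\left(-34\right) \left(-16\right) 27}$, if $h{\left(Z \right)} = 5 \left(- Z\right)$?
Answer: $\frac{1871}{816} + \frac{5 i \sqrt{5}}{10588} \approx 2.2929 + 0.0010559 i$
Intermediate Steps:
$h{\left(Z \right)} = - 5 Z$
$\frac{h{\left(\sqrt{45 - 90} \right)}}{-31764} + \frac{33678}{\left(-34\right) \left(-16\right) 27} = \frac{\left(-5\right) \sqrt{45 - 90}}{-31764} + \frac{33678}{\left(-34\right) \left(-16\right) 27} = - 5 \sqrt{-45} \left(- \frac{1}{31764}\right) + \frac{33678}{544 \cdot 27} = - 5 \cdot 3 i \sqrt{5} \left(- \frac{1}{31764}\right) + \frac{33678}{14688} = - 15 i \sqrt{5} \left(- \frac{1}{31764}\right) + 33678 \cdot \frac{1}{14688} = \frac{5 i \sqrt{5}}{10588} + \frac{1871}{816} = \frac{1871}{816} + \frac{5 i \sqrt{5}}{10588}$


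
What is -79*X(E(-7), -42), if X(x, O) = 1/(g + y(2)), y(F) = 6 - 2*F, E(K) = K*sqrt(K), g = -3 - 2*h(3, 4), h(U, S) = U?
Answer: 79/7 ≈ 11.286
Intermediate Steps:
g = -9 (g = -3 - 2*3 = -3 - 6 = -9)
E(K) = K**(3/2)
X(x, O) = -1/7 (X(x, O) = 1/(-9 + (6 - 2*2)) = 1/(-9 + (6 - 4)) = 1/(-9 + 2) = 1/(-7) = -1/7)
-79*X(E(-7), -42) = -79*(-1/7) = 79/7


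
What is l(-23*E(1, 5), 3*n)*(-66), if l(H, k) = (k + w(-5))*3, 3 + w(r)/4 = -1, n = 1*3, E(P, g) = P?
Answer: 1386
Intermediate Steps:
n = 3
w(r) = -16 (w(r) = -12 + 4*(-1) = -12 - 4 = -16)
l(H, k) = -48 + 3*k (l(H, k) = (k - 16)*3 = (-16 + k)*3 = -48 + 3*k)
l(-23*E(1, 5), 3*n)*(-66) = (-48 + 3*(3*3))*(-66) = (-48 + 3*9)*(-66) = (-48 + 27)*(-66) = -21*(-66) = 1386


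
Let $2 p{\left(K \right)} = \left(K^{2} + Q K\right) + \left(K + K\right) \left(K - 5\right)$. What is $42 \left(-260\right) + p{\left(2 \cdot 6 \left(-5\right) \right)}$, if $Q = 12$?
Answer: $-5580$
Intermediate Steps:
$p{\left(K \right)} = \frac{K^{2}}{2} + 6 K + K \left(-5 + K\right)$ ($p{\left(K \right)} = \frac{\left(K^{2} + 12 K\right) + \left(K + K\right) \left(K - 5\right)}{2} = \frac{\left(K^{2} + 12 K\right) + 2 K \left(-5 + K\right)}{2} = \frac{K^{2} + 12 K + 2 K \left(-5 + K\right)}{2} = \frac{K^{2}}{2} + 6 K + K \left(-5 + K\right)$)
$42 \left(-260\right) + p{\left(2 \cdot 6 \left(-5\right) \right)} = 42 \left(-260\right) + \frac{2 \cdot 6 \left(-5\right) \left(2 + 3 \cdot 2 \cdot 6 \left(-5\right)\right)}{2} = -10920 + \frac{12 \left(-5\right) \left(2 + 3 \cdot 12 \left(-5\right)\right)}{2} = -10920 + \frac{1}{2} \left(-60\right) \left(2 + 3 \left(-60\right)\right) = -10920 + \frac{1}{2} \left(-60\right) \left(2 - 180\right) = -10920 + \frac{1}{2} \left(-60\right) \left(-178\right) = -10920 + 5340 = -5580$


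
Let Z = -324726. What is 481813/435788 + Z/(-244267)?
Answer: 259202710159/106448627396 ≈ 2.4350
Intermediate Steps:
481813/435788 + Z/(-244267) = 481813/435788 - 324726/(-244267) = 481813*(1/435788) - 324726*(-1/244267) = 481813/435788 + 324726/244267 = 259202710159/106448627396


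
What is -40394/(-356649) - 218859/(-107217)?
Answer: 481793959/223618923 ≈ 2.1545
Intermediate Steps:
-40394/(-356649) - 218859/(-107217) = -40394*(-1/356649) - 218859*(-1/107217) = 2126/18771 + 72953/35739 = 481793959/223618923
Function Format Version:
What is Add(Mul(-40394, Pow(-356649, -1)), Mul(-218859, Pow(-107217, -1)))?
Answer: Rational(481793959, 223618923) ≈ 2.1545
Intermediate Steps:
Add(Mul(-40394, Pow(-356649, -1)), Mul(-218859, Pow(-107217, -1))) = Add(Mul(-40394, Rational(-1, 356649)), Mul(-218859, Rational(-1, 107217))) = Add(Rational(2126, 18771), Rational(72953, 35739)) = Rational(481793959, 223618923)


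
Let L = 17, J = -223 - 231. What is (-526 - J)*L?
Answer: -1224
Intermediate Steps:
J = -454
(-526 - J)*L = (-526 - 1*(-454))*17 = (-526 + 454)*17 = -72*17 = -1224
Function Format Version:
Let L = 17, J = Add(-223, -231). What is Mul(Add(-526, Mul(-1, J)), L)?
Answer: -1224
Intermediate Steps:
J = -454
Mul(Add(-526, Mul(-1, J)), L) = Mul(Add(-526, Mul(-1, -454)), 17) = Mul(Add(-526, 454), 17) = Mul(-72, 17) = -1224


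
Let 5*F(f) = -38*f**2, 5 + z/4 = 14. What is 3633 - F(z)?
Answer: 67413/5 ≈ 13483.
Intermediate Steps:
z = 36 (z = -20 + 4*14 = -20 + 56 = 36)
F(f) = -38*f**2/5 (F(f) = (-38*f**2)/5 = -38*f**2/5)
3633 - F(z) = 3633 - (-38)*36**2/5 = 3633 - (-38)*1296/5 = 3633 - 1*(-49248/5) = 3633 + 49248/5 = 67413/5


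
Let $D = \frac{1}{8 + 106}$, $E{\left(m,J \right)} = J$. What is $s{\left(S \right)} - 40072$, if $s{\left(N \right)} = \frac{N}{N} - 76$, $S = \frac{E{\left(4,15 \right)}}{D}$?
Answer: $-40147$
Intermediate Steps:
$D = \frac{1}{114} \approx 0.0087719$
$S = 1710$ ($S = 15 \frac{1}{\frac{1}{114}} = 15 \cdot 114 = 1710$)
$s{\left(N \right)} = -75$ ($s{\left(N \right)} = 1 - 76 = -75$)
$s{\left(S \right)} - 40072 = -75 - 40072 = -40147$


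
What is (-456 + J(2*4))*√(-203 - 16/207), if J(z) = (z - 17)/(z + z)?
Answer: -2435*I*√966851/368 ≈ -6506.3*I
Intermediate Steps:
J(z) = (-17 + z)/(2*z) (J(z) = (-17 + z)/((2*z)) = (-17 + z)*(1/(2*z)) = (-17 + z)/(2*z))
(-456 + J(2*4))*√(-203 - 16/207) = (-456 + (-17 + 2*4)/(2*((2*4))))*√(-203 - 16/207) = (-456 + (½)*(-17 + 8)/8)*√(-203 - 16*1/207) = (-456 + (½)*(⅛)*(-9))*√(-203 - 16/207) = (-456 - 9/16)*√(-42037/207) = -2435*I*√966851/368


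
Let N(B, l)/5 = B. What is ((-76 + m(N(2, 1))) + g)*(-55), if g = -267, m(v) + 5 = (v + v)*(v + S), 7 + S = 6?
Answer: 9240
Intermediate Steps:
S = -1 (S = -7 + 6 = -1)
N(B, l) = 5*B
m(v) = -5 + 2*v*(-1 + v) (m(v) = -5 + (v + v)*(v - 1) = -5 + (2*v)*(-1 + v) = -5 + 2*v*(-1 + v))
((-76 + m(N(2, 1))) + g)*(-55) = ((-76 + (-5 - 10*2 + 2*(5*2)²)) - 267)*(-55) = ((-76 + (-5 - 2*10 + 2*10²)) - 267)*(-55) = ((-76 + (-5 - 20 + 2*100)) - 267)*(-55) = ((-76 + (-5 - 20 + 200)) - 267)*(-55) = ((-76 + 175) - 267)*(-55) = (99 - 267)*(-55) = -168*(-55) = 9240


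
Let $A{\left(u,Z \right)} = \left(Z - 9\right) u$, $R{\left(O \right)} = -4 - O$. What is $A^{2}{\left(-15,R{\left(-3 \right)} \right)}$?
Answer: $22500$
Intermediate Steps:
$A{\left(u,Z \right)} = u \left(-9 + Z\right)$ ($A{\left(u,Z \right)} = \left(Z - 9\right) u = \left(-9 + Z\right) u = u \left(-9 + Z\right)$)
$A^{2}{\left(-15,R{\left(-3 \right)} \right)} = \left(- 15 \left(-9 - 1\right)\right)^{2} = \left(\left(-15\right) \left(-10\right)\right)^{2} = 150^{2} = 22500$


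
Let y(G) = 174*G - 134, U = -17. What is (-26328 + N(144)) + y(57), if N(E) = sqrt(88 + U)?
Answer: -16544 + sqrt(71) ≈ -16536.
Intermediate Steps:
N(E) = sqrt(71) (N(E) = sqrt(88 - 17) = sqrt(71))
y(G) = -134 + 174*G
(-26328 + N(144)) + y(57) = (-26328 + sqrt(71)) + (-134 + 174*57) = (-26328 + sqrt(71)) + (-134 + 9918) = (-26328 + sqrt(71)) + 9784 = -16544 + sqrt(71)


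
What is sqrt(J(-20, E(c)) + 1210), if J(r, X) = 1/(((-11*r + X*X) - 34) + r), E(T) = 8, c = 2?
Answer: sqrt(64009230)/230 ≈ 34.785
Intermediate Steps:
J(r, X) = 1/(-34 + X**2 - 10*r) (J(r, X) = 1/(((-11*r + X**2) - 34) + r) = 1/(((X**2 - 11*r) - 34) + r) = 1/((-34 + X**2 - 11*r) + r) = 1/(-34 + X**2 - 10*r))
sqrt(J(-20, E(c)) + 1210) = sqrt(-1/(34 - 1*8**2 + 10*(-20)) + 1210) = sqrt(-1/(34 - 1*64 - 200) + 1210) = sqrt(-1/(34 - 64 - 200) + 1210) = sqrt(-1/(-230) + 1210) = sqrt(-1*(-1/230) + 1210) = sqrt(1/230 + 1210) = sqrt(278301/230) = sqrt(64009230)/230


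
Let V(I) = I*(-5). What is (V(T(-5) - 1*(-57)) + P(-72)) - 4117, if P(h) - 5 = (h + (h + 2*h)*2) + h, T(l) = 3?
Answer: -4988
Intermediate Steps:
V(I) = -5*I
P(h) = 5 + 8*h (P(h) = 5 + ((h + (h + 2*h)*2) + h) = 5 + ((h + (3*h)*2) + h) = 5 + ((h + 6*h) + h) = 5 + (7*h + h) = 5 + 8*h)
(V(T(-5) - 1*(-57)) + P(-72)) - 4117 = (-5*(3 - 1*(-57)) + (5 + 8*(-72))) - 4117 = (-5*(3 + 57) + (5 - 576)) - 4117 = (-5*60 - 571) - 4117 = (-300 - 571) - 4117 = -871 - 4117 = -4988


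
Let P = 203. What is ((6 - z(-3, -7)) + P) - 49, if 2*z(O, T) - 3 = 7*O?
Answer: 169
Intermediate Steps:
z(O, T) = 3/2 + 7*O/2 (z(O, T) = 3/2 + (7*O)/2 = 3/2 + 7*O/2)
((6 - z(-3, -7)) + P) - 49 = ((6 - (3/2 + (7/2)*(-3))) + 203) - 49 = ((6 - (3/2 - 21/2)) + 203) - 49 = ((6 - 1*(-9)) + 203) - 49 = ((6 + 9) + 203) - 49 = (15 + 203) - 49 = 218 - 49 = 169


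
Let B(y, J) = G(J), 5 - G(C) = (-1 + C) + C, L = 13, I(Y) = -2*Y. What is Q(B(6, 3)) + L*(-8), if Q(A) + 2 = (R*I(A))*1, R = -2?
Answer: -106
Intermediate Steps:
G(C) = 6 - 2*C (G(C) = 5 - ((-1 + C) + C) = 5 - (-1 + 2*C) = 5 + (1 - 2*C) = 6 - 2*C)
B(y, J) = 6 - 2*J
Q(A) = -2 + 4*A (Q(A) = -2 - (-4)*A*1 = -2 + (4*A)*1 = -2 + 4*A)
Q(B(6, 3)) + L*(-8) = (-2 + 4*(6 - 2*3)) + 13*(-8) = (-2 + 4*(6 - 6)) - 104 = (-2 + 4*0) - 104 = (-2 + 0) - 104 = -2 - 104 = -106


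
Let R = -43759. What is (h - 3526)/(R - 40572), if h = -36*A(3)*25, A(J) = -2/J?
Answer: 2926/84331 ≈ 0.034697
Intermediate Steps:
h = 600 (h = -(-72)/3*25 = -36*(-⅔)*25 = 24*25 = 600)
(h - 3526)/(R - 40572) = (600 - 3526)/(-43759 - 40572) = -2926/(-84331) = -2926*(-1/84331) = 2926/84331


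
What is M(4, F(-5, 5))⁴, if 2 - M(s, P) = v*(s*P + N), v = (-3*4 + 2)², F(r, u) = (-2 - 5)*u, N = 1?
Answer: 37351593689484816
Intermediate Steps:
F(r, u) = -7*u
v = 100 (v = (-12 + 2)² = (-10)² = 100)
M(s, P) = -98 - 100*P*s (M(s, P) = 2 - 100*(s*P + 1) = 2 - 100*(P*s + 1) = 2 - 100*(1 + P*s) = 2 - (100 + 100*P*s) = 2 + (-100 - 100*P*s) = -98 - 100*P*s)
M(4, F(-5, 5))⁴ = (-98 - 100*(-7*5)*4)⁴ = (-98 - 100*(-35)*4)⁴ = (-98 + 14000)⁴ = 13902⁴ = 37351593689484816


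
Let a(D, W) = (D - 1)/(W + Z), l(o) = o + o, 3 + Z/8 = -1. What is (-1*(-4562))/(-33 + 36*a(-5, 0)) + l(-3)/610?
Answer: -1113191/6405 ≈ -173.80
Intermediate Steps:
Z = -32 (Z = -24 + 8*(-1) = -24 - 8 = -32)
l(o) = 2*o
a(D, W) = (-1 + D)/(-32 + W) (a(D, W) = (D - 1)/(W - 32) = (-1 + D)/(-32 + W))
(-1*(-4562))/(-33 + 36*a(-5, 0)) + l(-3)/610 = (-1*(-4562))/(-33 + 36*((-1 - 5)/(-32 + 0))) + (2*(-3))/610 = 4562/(-33 + 36*(-6/(-32))) - 6*1/610 = 4562/(-33 + 36*(-1/32*(-6))) - 3/305 = 4562/(-33 + 36*(3/16)) - 3/305 = 4562/(-33 + 27/4) - 3/305 = 4562/(-105/4) - 3/305 = 4562*(-4/105) - 3/305 = -18248/105 - 3/305 = -1113191/6405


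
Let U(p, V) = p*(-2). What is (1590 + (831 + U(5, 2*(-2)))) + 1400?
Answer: 3811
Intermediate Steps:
U(p, V) = -2*p
(1590 + (831 + U(5, 2*(-2)))) + 1400 = (1590 + (831 - 2*5)) + 1400 = (1590 + (831 - 10)) + 1400 = (1590 + 821) + 1400 = 2411 + 1400 = 3811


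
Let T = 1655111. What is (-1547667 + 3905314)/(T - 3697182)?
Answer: -2357647/2042071 ≈ -1.1545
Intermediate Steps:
(-1547667 + 3905314)/(T - 3697182) = (-1547667 + 3905314)/(1655111 - 3697182) = 2357647/(-2042071) = 2357647*(-1/2042071) = -2357647/2042071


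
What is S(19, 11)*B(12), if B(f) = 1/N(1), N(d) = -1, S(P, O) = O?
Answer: -11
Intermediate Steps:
B(f) = -1 (B(f) = 1/(-1) = -1)
S(19, 11)*B(12) = 11*(-1) = -11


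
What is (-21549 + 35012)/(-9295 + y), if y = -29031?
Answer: -13463/38326 ≈ -0.35128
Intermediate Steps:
(-21549 + 35012)/(-9295 + y) = (-21549 + 35012)/(-9295 - 29031) = 13463/(-38326) = 13463*(-1/38326) = -13463/38326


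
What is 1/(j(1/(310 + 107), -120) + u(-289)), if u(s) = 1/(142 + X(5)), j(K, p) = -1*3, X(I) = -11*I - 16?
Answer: -71/212 ≈ -0.33491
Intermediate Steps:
X(I) = -16 - 11*I
j(K, p) = -3
u(s) = 1/71 (u(s) = 1/(142 + (-16 - 11*5)) = 1/(142 + (-16 - 55)) = 1/(142 - 71) = 1/71)
1/(j(1/(310 + 107), -120) + u(-289)) = 1/(-3 + 1/71) = 1/(-212/71) = -71/212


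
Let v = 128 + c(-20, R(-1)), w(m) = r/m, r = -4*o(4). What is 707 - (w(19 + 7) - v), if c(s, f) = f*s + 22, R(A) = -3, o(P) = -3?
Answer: 11915/13 ≈ 916.54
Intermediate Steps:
r = 12 (r = -4*(-3) = 12)
c(s, f) = 22 + f*s
w(m) = 12/m
v = 210 (v = 128 + (22 - 3*(-20)) = 128 + (22 + 60) = 128 + 82 = 210)
707 - (w(19 + 7) - v) = 707 - (12/(19 + 7) - 1*210) = 707 - (12/26 - 210) = 707 - (12*(1/26) - 210) = 707 - (6/13 - 210) = 707 - 1*(-2724/13) = 707 + 2724/13 = 11915/13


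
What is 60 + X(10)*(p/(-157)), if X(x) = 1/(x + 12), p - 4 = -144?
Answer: 103690/1727 ≈ 60.041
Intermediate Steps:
p = -140 (p = 4 - 144 = -140)
X(x) = 1/(12 + x)
60 + X(10)*(p/(-157)) = 60 + (-140/(-157))/(12 + 10) = 60 + (-140*(-1/157))/22 = 60 + (1/22)*(140/157) = 60 + 70/1727 = 103690/1727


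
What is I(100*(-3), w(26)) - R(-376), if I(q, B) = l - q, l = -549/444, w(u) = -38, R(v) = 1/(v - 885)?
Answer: 55757785/186628 ≈ 298.76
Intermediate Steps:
R(v) = 1/(-885 + v)
l = -183/148 (l = -549*1/444 = -183/148 ≈ -1.2365)
I(q, B) = -183/148 - q
I(100*(-3), w(26)) - R(-376) = (-183/148 - 100*(-3)) - 1/(-885 - 376) = (-183/148 - 1*(-300)) - 1/(-1261) = (-183/148 + 300) - 1*(-1/1261) = 44217/148 + 1/1261 = 55757785/186628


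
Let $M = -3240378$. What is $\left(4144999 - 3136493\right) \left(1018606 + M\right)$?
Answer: $-2240670392632$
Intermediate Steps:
$\left(4144999 - 3136493\right) \left(1018606 + M\right) = \left(4144999 - 3136493\right) \left(1018606 - 3240378\right) = 1008506 \left(-2221772\right) = -2240670392632$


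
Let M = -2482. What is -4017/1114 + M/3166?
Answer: -7741385/1763462 ≈ -4.3899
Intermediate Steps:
-4017/1114 + M/3166 = -4017/1114 - 2482/3166 = -4017*1/1114 - 2482*1/3166 = -4017/1114 - 1241/1583 = -7741385/1763462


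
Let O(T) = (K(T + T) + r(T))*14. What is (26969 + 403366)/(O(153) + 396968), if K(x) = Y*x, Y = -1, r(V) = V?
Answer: 430335/394826 ≈ 1.0899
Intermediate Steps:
K(x) = -x
O(T) = -14*T (O(T) = (-(T + T) + T)*14 = (-2*T + T)*14 = -T*14 = -14*T)
(26969 + 403366)/(O(153) + 396968) = (26969 + 403366)/(-14*153 + 396968) = 430335/(-2142 + 396968) = 430335/394826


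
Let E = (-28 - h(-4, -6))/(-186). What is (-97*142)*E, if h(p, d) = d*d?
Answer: -440768/93 ≈ -4739.4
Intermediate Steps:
h(p, d) = d**2
E = 32/93 (E = (-28 - 1*(-6)**2)/(-186) = (-28 - 1*36)*(-1/186) = (-28 - 36)*(-1/186) = -64*(-1/186) = 32/93 ≈ 0.34409)
(-97*142)*E = -97*142*(32/93) = -13774*32/93 = -440768/93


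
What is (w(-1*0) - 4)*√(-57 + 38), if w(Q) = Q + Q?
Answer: -4*I*√19 ≈ -17.436*I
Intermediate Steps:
w(Q) = 2*Q
(w(-1*0) - 4)*√(-57 + 38) = (2*(-1*0) - 4)*√(-57 + 38) = (2*0 - 4)*√(-19) = (0 - 4)*(I*√19) = -4*I*√19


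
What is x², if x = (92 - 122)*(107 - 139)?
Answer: 921600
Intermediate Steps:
x = 960 (x = -30*(-32) = 960)
x² = 960² = 921600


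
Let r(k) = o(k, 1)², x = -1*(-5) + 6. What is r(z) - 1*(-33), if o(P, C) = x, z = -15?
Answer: 154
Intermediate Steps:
x = 11 (x = 5 + 6 = 11)
o(P, C) = 11
r(k) = 121 (r(k) = 11² = 121)
r(z) - 1*(-33) = 121 - 1*(-33) = 121 + 33 = 154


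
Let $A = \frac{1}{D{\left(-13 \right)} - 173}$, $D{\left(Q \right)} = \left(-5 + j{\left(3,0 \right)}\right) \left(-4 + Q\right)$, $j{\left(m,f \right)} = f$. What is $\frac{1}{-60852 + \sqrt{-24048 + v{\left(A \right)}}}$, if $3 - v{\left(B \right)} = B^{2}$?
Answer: $- \frac{471237888}{28675954165057} - \frac{88 i \sqrt{186204481}}{28675954165057} \approx -1.6433 \cdot 10^{-5} - 4.1875 \cdot 10^{-8} i$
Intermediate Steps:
$D{\left(Q \right)} = 20 - 5 Q$ ($D{\left(Q \right)} = \left(-5 + 0\right) \left(-4 + Q\right) = - 5 \left(-4 + Q\right) = 20 - 5 Q$)
$A = - \frac{1}{88}$ ($A = \frac{1}{\left(20 - -65\right) - 173} = \frac{1}{\left(20 + 65\right) - 173} = \frac{1}{85 - 173} = \frac{1}{-88} = - \frac{1}{88} \approx -0.011364$)
$v{\left(B \right)} = 3 - B^{2}$
$\frac{1}{-60852 + \sqrt{-24048 + v{\left(A \right)}}} = \frac{1}{-60852 + \sqrt{-24048 + \left(3 - \left(- \frac{1}{88}\right)^{2}\right)}} = \frac{1}{-60852 + \sqrt{-24048 + \left(3 - \frac{1}{7744}\right)}} = \frac{1}{-60852 + \sqrt{-24048 + \frac{23231}{7744}}} = \frac{1}{-60852 + \sqrt{- \frac{186204481}{7744}}} = \frac{1}{-60852 + \frac{i \sqrt{186204481}}{88}}$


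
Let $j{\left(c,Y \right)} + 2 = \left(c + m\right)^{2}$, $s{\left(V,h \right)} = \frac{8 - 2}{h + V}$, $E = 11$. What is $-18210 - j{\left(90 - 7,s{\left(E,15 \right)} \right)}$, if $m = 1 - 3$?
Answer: $-24769$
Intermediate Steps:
$m = -2$ ($m = 1 - 3 = -2$)
$s{\left(V,h \right)} = \frac{6}{V + h}$
$j{\left(c,Y \right)} = -2 + \left(-2 + c\right)^{2}$ ($j{\left(c,Y \right)} = -2 + \left(c - 2\right)^{2} = -2 + \left(-2 + c\right)^{2}$)
$-18210 - j{\left(90 - 7,s{\left(E,15 \right)} \right)} = -18210 - \left(-2 + \left(-2 + \left(90 - 7\right)\right)^{2}\right) = -18210 - \left(-2 + \left(-2 + 83\right)^{2}\right) = -18210 - \left(-2 + 81^{2}\right) = -18210 - \left(-2 + 6561\right) = -18210 - 6559 = -24769$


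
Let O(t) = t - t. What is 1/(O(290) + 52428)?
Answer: 1/52428 ≈ 1.9074e-5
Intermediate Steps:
O(t) = 0
1/(O(290) + 52428) = 1/(0 + 52428) = 1/52428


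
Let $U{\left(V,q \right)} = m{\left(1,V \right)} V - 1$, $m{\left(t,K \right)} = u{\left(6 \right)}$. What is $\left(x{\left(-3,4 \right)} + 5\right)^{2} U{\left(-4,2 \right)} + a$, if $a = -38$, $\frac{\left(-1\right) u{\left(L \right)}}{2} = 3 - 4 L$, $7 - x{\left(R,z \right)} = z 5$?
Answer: $-10854$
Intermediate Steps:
$x{\left(R,z \right)} = 7 - 5 z$ ($x{\left(R,z \right)} = 7 - z 5 = 7 - 5 z$)
$u{\left(L \right)} = -6 + 8 L$ ($u{\left(L \right)} = - 2 \left(3 - 4 L\right) = -6 + 8 L$)
$m{\left(t,K \right)} = 42$ ($m{\left(t,K \right)} = -6 + 8 \cdot 6 = -6 + 48 = 42$)
$U{\left(V,q \right)} = -1 + 42 V$ ($U{\left(V,q \right)} = 42 V - 1 = -1 + 42 V$)
$\left(x{\left(-3,4 \right)} + 5\right)^{2} U{\left(-4,2 \right)} + a = \left(\left(7 - 20\right) + 5\right)^{2} \left(-1 + 42 \left(-4\right)\right) - 38 = \left(\left(7 - 20\right) + 5\right)^{2} \left(-1 - 168\right) - 38 = \left(-13 + 5\right)^{2} \left(-169\right) - 38 = \left(-8\right)^{2} \left(-169\right) - 38 = 64 \left(-169\right) - 38 = -10816 - 38 = -10854$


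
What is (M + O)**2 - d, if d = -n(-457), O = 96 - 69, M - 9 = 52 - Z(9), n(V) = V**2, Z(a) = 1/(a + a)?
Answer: 70172965/324 ≈ 2.1658e+5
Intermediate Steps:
Z(a) = 1/(2*a)
M = 1097/18 (M = 9 + (52 - 1/(2*9)) = 9 + (52 - 1*1/18) = 9 + (52 - 1/18) = 9 + 935/18 = 1097/18 ≈ 60.944)
O = 27
d = -208849 (d = -1*(-457)**2 = -1*208849 = -208849)
(M + O)**2 - d = (1097/18 + 27)**2 - 1*(-208849) = (1583/18)**2 + 208849 = 2505889/324 + 208849 = 70172965/324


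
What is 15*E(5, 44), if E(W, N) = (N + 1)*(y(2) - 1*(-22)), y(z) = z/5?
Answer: 15120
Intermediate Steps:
y(z) = z/5 (y(z) = z*(⅕) = z/5)
E(W, N) = 112/5 + 112*N/5 (E(W, N) = (N + 1)*((⅕)*2 - 1*(-22)) = (1 + N)*(⅖ + 22) = (1 + N)*(112/5) = 112/5 + 112*N/5)
15*E(5, 44) = 15*(112/5 + (112/5)*44) = 15*(112/5 + 4928/5) = 15*1008 = 15120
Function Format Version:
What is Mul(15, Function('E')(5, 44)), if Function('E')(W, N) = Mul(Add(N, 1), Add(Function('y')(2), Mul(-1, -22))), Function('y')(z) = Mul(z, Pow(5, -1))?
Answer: 15120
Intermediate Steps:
Function('y')(z) = Mul(Rational(1, 5), z) (Function('y')(z) = Mul(z, Rational(1, 5)) = Mul(Rational(1, 5), z))
Function('E')(W, N) = Add(Rational(112, 5), Mul(Rational(112, 5), N)) (Function('E')(W, N) = Mul(Add(N, 1), Add(Mul(Rational(1, 5), 2), Mul(-1, -22))) = Mul(Add(1, N), Add(Rational(2, 5), 22)) = Mul(Add(1, N), Rational(112, 5)) = Add(Rational(112, 5), Mul(Rational(112, 5), N)))
Mul(15, Function('E')(5, 44)) = Mul(15, Add(Rational(112, 5), Mul(Rational(112, 5), 44))) = Mul(15, Add(Rational(112, 5), Rational(4928, 5))) = Mul(15, 1008) = 15120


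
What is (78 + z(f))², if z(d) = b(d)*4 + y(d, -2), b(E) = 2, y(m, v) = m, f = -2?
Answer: 7056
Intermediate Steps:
z(d) = 8 + d (z(d) = 2*4 + d = 8 + d)
(78 + z(f))² = (78 + (8 - 2))² = (78 + 6)² = 84² = 7056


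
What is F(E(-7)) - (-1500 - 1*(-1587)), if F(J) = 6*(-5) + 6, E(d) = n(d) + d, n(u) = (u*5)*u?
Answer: -111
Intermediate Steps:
n(u) = 5*u**2 (n(u) = (5*u)*u = 5*u**2)
E(d) = d + 5*d**2 (E(d) = 5*d**2 + d = d + 5*d**2)
F(J) = -24 (F(J) = -30 + 6 = -24)
F(E(-7)) - (-1500 - 1*(-1587)) = -24 - (-1500 - 1*(-1587)) = -24 - (-1500 + 1587) = -24 - 1*87 = -24 - 87 = -111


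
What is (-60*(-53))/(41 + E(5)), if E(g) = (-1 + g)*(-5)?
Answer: 1060/7 ≈ 151.43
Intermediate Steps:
E(g) = 5 - 5*g
(-60*(-53))/(41 + E(5)) = (-60*(-53))/(41 + (5 - 5*5)) = 3180/(41 + (5 - 25)) = 3180/(41 - 20) = 3180/21 = 3180*(1/21) = 1060/7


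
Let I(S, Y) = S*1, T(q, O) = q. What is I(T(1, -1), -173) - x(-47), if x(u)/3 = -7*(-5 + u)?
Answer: -1091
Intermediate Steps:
I(S, Y) = S
x(u) = 105 - 21*u (x(u) = 3*(-7*(-5 + u)) = 3*(35 - 7*u) = 105 - 21*u)
I(T(1, -1), -173) - x(-47) = 1 - (105 - 21*(-47)) = 1 - (105 + 987) = 1 - 1*1092 = 1 - 1092 = -1091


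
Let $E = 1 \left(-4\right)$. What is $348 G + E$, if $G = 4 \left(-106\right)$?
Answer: $-147556$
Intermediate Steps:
$G = -424$
$E = -4$
$348 G + E = 348 \left(-424\right) - 4 = -147552 - 4 = -147556$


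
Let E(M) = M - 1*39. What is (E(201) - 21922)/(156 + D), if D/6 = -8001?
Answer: 2176/4785 ≈ 0.45475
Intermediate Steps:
E(M) = -39 + M (E(M) = M - 39 = -39 + M)
D = -48006 (D = 6*(-8001) = -48006)
(E(201) - 21922)/(156 + D) = ((-39 + 201) - 21922)/(156 - 48006) = (162 - 21922)/(-47850) = -21760*(-1/47850) = 2176/4785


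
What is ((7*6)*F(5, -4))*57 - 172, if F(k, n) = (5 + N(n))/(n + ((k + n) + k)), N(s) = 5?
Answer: 11798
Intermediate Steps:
F(k, n) = 10/(2*k + 2*n) (F(k, n) = (5 + 5)/(n + ((k + n) + k)) = 10/(n + (n + 2*k)) = 10/(2*k + 2*n))
((7*6)*F(5, -4))*57 - 172 = ((7*6)*(5/(5 - 4)))*57 - 172 = (42*(5/1))*57 - 172 = (42*(5*1))*57 - 172 = (42*5)*57 - 172 = 210*57 - 172 = 11970 - 172 = 11798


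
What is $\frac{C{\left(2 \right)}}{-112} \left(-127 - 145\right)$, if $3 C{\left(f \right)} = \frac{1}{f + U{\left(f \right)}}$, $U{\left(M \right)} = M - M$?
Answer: $\frac{17}{42} \approx 0.40476$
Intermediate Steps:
$U{\left(M \right)} = 0$
$C{\left(f \right)} = \frac{1}{3 f}$ ($C{\left(f \right)} = \frac{1}{3 \left(f + 0\right)} = \frac{1}{3 f}$)
$\frac{C{\left(2 \right)}}{-112} \left(-127 - 145\right) = \frac{\frac{1}{3} \cdot \frac{1}{2}}{-112} \left(-127 - 145\right) = \frac{1}{3} \cdot \frac{1}{2} \left(- \frac{1}{112}\right) \left(-272\right) = \frac{1}{6} \left(- \frac{1}{112}\right) \left(-272\right) = \left(- \frac{1}{672}\right) \left(-272\right) = \frac{17}{42}$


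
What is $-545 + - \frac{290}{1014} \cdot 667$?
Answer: $- \frac{373030}{507} \approx -735.76$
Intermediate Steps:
$-545 + - \frac{290}{1014} \cdot 667 = -545 + \left(-290\right) \frac{1}{1014} \cdot 667 = -545 - \frac{96715}{507} = - \frac{373030}{507}$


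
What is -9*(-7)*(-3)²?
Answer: 567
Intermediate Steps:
-9*(-7)*(-3)² = 63*9 = 567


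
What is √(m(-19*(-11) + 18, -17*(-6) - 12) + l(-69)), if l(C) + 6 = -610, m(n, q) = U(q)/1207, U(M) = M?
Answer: I*√897310354/1207 ≈ 24.818*I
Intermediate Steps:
m(n, q) = q/1207
l(C) = -616 (l(C) = -6 - 610 = -616)
√(m(-19*(-11) + 18, -17*(-6) - 12) + l(-69)) = √((-17*(-6) - 12)/1207 - 616) = √((102 - 12)/1207 - 616) = √((1/1207)*90 - 616) = √(90/1207 - 616) = √(-743422/1207) = I*√897310354/1207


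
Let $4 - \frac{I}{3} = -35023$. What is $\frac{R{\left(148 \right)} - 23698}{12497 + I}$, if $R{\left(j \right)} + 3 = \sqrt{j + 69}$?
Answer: $- \frac{23701}{117578} + \frac{\sqrt{217}}{117578} \approx -0.20145$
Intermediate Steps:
$I = 105081$ ($I = 12 - -105069 = 12 + 105069 = 105081$)
$R{\left(j \right)} = -3 + \sqrt{69 + j}$ ($R{\left(j \right)} = -3 + \sqrt{j + 69} = -3 + \sqrt{69 + j}$)
$\frac{R{\left(148 \right)} - 23698}{12497 + I} = \frac{\left(-3 + \sqrt{69 + 148}\right) - 23698}{12497 + 105081} = \frac{\left(-3 + \sqrt{217}\right) - 23698}{117578} = \left(-23701 + \sqrt{217}\right) \frac{1}{117578} = - \frac{23701}{117578} + \frac{\sqrt{217}}{117578}$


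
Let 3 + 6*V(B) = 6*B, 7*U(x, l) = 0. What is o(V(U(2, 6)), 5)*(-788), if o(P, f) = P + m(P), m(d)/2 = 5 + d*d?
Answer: -7880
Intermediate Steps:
U(x, l) = 0 (U(x, l) = (1/7)*0 = 0)
m(d) = 10 + 2*d**2 (m(d) = 2*(5 + d*d) = 2*(5 + d**2) = 10 + 2*d**2)
V(B) = -1/2 + B (V(B) = -1/2 + (6*B)/6 = -1/2 + B)
o(P, f) = 10 + P + 2*P**2 (o(P, f) = P + (10 + 2*P**2) = 10 + P + 2*P**2)
o(V(U(2, 6)), 5)*(-788) = (10 + (-1/2 + 0) + 2*(-1/2 + 0)**2)*(-788) = (10 - 1/2 + 2*(-1/2)**2)*(-788) = (10 - 1/2 + 2*(1/4))*(-788) = (10 - 1/2 + 1/2)*(-788) = 10*(-788) = -7880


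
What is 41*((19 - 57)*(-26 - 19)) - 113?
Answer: 69997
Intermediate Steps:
41*((19 - 57)*(-26 - 19)) - 113 = 41*(-38*(-45)) - 113 = 41*1710 - 113 = 70110 - 113 = 69997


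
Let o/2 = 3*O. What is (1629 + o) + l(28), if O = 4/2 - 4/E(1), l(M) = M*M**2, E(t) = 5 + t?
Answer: 23589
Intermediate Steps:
l(M) = M**3
O = 4/3 (O = 4/2 - 4/(5 + 1) = 4*(1/2) - 4/6 = 2 - 4*1/6 = 2 - 2/3 = 4/3 ≈ 1.3333)
o = 8 (o = 2*(3*(4/3)) = 2*4 = 8)
(1629 + o) + l(28) = (1629 + 8) + 28**3 = 1637 + 21952 = 23589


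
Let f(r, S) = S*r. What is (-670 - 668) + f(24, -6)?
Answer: -1482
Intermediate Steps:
(-670 - 668) + f(24, -6) = (-670 - 668) - 6*24 = -1338 - 144 = -1482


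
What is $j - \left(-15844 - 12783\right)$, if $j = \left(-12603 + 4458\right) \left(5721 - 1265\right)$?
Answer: $-36265493$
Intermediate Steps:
$j = -36294120$ ($j = \left(-8145\right) 4456 = -36294120$)
$j - \left(-15844 - 12783\right) = -36294120 - \left(-15844 - 12783\right) = -36294120 - -28627 = -36294120 + 28627 = -36265493$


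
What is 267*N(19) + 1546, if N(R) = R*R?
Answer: 97933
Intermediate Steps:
N(R) = R²
267*N(19) + 1546 = 267*19² + 1546 = 267*361 + 1546 = 96387 + 1546 = 97933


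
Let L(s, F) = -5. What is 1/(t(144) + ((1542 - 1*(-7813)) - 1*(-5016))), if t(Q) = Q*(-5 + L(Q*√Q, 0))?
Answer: 1/12931 ≈ 7.7334e-5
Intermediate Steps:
t(Q) = -10*Q (t(Q) = Q*(-5 - 5) = Q*(-10) = -10*Q)
1/(t(144) + ((1542 - 1*(-7813)) - 1*(-5016))) = 1/(-10*144 + ((1542 - 1*(-7813)) - 1*(-5016))) = 1/(-1440 + ((1542 + 7813) + 5016)) = 1/(-1440 + (9355 + 5016)) = 1/(-1440 + 14371) = 1/12931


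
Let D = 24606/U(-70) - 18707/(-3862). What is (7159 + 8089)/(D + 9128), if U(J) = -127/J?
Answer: 7478747552/11131408501 ≈ 0.67186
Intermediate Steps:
D = 6654361829/490474 (D = 24606/((-127/(-70))) - 18707/(-3862) = 24606/((-127*(-1/70))) - 18707*(-1/3862) = 24606/(127/70) + 18707/3862 = 24606*(70/127) + 18707/3862 = 1722420/127 + 18707/3862 = 6654361829/490474 ≈ 13567.)
(7159 + 8089)/(D + 9128) = (7159 + 8089)/(6654361829/490474 + 9128) = 15248/(11131408501/490474) = 15248*(490474/11131408501) = 7478747552/11131408501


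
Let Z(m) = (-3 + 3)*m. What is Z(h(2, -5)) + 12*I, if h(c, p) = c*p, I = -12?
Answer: -144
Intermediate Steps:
Z(m) = 0 (Z(m) = 0*m = 0)
Z(h(2, -5)) + 12*I = 0 + 12*(-12) = 0 - 144 = -144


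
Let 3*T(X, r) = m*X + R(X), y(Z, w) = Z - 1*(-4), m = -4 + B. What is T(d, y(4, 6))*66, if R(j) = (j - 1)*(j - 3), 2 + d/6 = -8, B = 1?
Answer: 88506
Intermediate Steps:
d = -60 (d = -12 + 6*(-8) = -12 - 48 = -60)
m = -3 (m = -4 + 1 = -3)
R(j) = (-1 + j)*(-3 + j)
y(Z, w) = 4 + Z (y(Z, w) = Z + 4 = 4 + Z)
T(X, r) = 1 - 7*X/3 + X²/3 (T(X, r) = (-3*X + (3 + X² - 4*X))/3 = (3 + X² - 7*X)/3 = 1 - 7*X/3 + X²/3)
T(d, y(4, 6))*66 = (1 - 7/3*(-60) + (⅓)*(-60)²)*66 = (1 + 140 + (⅓)*3600)*66 = (1 + 140 + 1200)*66 = 1341*66 = 88506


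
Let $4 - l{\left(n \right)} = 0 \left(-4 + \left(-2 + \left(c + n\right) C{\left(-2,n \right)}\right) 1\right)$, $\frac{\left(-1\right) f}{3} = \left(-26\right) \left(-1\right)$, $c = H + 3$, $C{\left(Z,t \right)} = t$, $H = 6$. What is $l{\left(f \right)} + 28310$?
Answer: $28314$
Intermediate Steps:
$c = 9$ ($c = 6 + 3 = 9$)
$f = -78$ ($f = - 3 \left(\left(-26\right) \left(-1\right)\right) = \left(-3\right) 26 = -78$)
$l{\left(n \right)} = 4$ ($l{\left(n \right)} = 4 - 0 \left(-4 + \left(-2 + \left(9 + n\right) n\right) 1\right) = 4 - 0 \left(-4 + \left(-2 + n \left(9 + n\right)\right) 1\right) = 4 - 0 \left(-4 + \left(-2 + n \left(9 + n\right)\right)\right) = 4 - 0 \left(-6 + n \left(9 + n\right)\right) = 4 - 0 = 4 + 0 = 4$)
$l{\left(f \right)} + 28310 = 4 + 28310 = 28314$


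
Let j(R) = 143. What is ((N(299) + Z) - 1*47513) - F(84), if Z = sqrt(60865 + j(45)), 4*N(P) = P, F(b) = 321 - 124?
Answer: -190541/4 + 4*sqrt(3813) ≈ -47388.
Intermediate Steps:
F(b) = 197
N(P) = P/4
Z = 4*sqrt(3813) (Z = sqrt(60865 + 143) = sqrt(61008) = 4*sqrt(3813) ≈ 247.00)
((N(299) + Z) - 1*47513) - F(84) = (((1/4)*299 + 4*sqrt(3813)) - 1*47513) - 1*197 = ((299/4 + 4*sqrt(3813)) - 47513) - 197 = (-189753/4 + 4*sqrt(3813)) - 197 = -190541/4 + 4*sqrt(3813)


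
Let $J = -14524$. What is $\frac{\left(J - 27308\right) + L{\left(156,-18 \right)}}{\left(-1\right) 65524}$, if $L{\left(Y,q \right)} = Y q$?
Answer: $\frac{11160}{16381} \approx 0.68128$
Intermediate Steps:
$\frac{\left(J - 27308\right) + L{\left(156,-18 \right)}}{\left(-1\right) 65524} = \frac{\left(-14524 - 27308\right) + 156 \left(-18\right)}{\left(-1\right) 65524} = \frac{-41832 - 2808}{-65524} = \left(-44640\right) \left(- \frac{1}{65524}\right) = \frac{11160}{16381}$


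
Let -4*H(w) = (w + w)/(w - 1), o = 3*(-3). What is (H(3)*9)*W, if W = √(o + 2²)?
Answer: -27*I*√5/4 ≈ -15.093*I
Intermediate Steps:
o = -9
H(w) = -w/(2*(-1 + w)) (H(w) = -(w + w)/(4*(w - 1)) = -2*w/(4*(-1 + w)) = -w/(2*(-1 + w)))
W = I*√5 (W = √(-9 + 2²) = √(-9 + 4) = √(-5) = I*√5 ≈ 2.2361*I)
(H(3)*9)*W = (-1*3/(-2 + 2*3)*9)*(I*√5) = (-1*3/(-2 + 6)*9)*(I*√5) = (-1*3/4*9)*(I*√5) = (-1*3*¼*9)*(I*√5) = (-¾*9)*(I*√5) = -27*I*√5/4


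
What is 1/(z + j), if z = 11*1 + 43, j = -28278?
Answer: -1/28224 ≈ -3.5431e-5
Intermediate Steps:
z = 54 (z = 11 + 43 = 54)
1/(z + j) = 1/(54 - 28278) = 1/(-28224) = -1/28224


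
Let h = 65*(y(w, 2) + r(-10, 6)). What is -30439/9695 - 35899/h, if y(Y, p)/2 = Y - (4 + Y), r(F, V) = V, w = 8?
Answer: 68816747/252070 ≈ 273.01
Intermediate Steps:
y(Y, p) = -8 (y(Y, p) = 2*(Y - (4 + Y)) = 2*(Y + (-4 - Y)) = 2*(-4) = -8)
h = -130 (h = 65*(-8 + 6) = 65*(-2) = -130)
-30439/9695 - 35899/h = -30439/9695 - 35899/(-130) = -30439*1/9695 - 35899*(-1/130) = -30439/9695 + 35899/130 = 68816747/252070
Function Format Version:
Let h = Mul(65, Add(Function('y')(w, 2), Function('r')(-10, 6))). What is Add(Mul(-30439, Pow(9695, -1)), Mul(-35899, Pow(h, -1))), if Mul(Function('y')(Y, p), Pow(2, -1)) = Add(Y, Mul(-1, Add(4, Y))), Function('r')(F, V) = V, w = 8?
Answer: Rational(68816747, 252070) ≈ 273.01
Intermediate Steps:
Function('y')(Y, p) = -8 (Function('y')(Y, p) = Mul(2, Add(Y, Mul(-1, Add(4, Y)))) = Mul(2, Add(Y, Add(-4, Mul(-1, Y)))) = Mul(2, -4) = -8)
h = -130 (h = Mul(65, Add(-8, 6)) = Mul(65, -2) = -130)
Add(Mul(-30439, Pow(9695, -1)), Mul(-35899, Pow(h, -1))) = Add(Mul(-30439, Pow(9695, -1)), Mul(-35899, Pow(-130, -1))) = Add(Mul(-30439, Rational(1, 9695)), Mul(-35899, Rational(-1, 130))) = Add(Rational(-30439, 9695), Rational(35899, 130)) = Rational(68816747, 252070)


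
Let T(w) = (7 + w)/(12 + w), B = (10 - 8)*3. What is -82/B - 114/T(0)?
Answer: -4391/21 ≈ -209.10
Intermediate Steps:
B = 6 (B = 2*3 = 6)
T(w) = (7 + w)/(12 + w)
-82/B - 114/T(0) = -82/6 - 114*(12 + 0)/(7 + 0) = -82*1/6 - 114/(7/12) = -41/3 - 114/((1/12)*7) = -41/3 - 114/7/12 = -41/3 - 114*12/7 = -41/3 - 1368/7 = -4391/21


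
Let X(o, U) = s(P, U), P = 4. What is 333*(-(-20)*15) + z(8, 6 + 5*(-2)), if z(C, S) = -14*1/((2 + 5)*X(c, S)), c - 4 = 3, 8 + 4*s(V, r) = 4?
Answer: 99902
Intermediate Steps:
s(V, r) = -1 (s(V, r) = -2 + (1/4)*4 = -2 + 1 = -1)
c = 7 (c = 4 + 3 = 7)
X(o, U) = -1
z(C, S) = 2 (z(C, S) = -14*(-1/(2 + 5)) = -14/(7*(-1)) = -14/(-7) = -14*(-1/7) = 2)
333*(-(-20)*15) + z(8, 6 + 5*(-2)) = 333*(-(-20)*15) + 2 = 333*(-1*(-300)) + 2 = 333*300 + 2 = 99900 + 2 = 99902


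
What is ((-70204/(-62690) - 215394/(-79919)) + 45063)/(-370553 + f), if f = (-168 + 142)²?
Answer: -112895123163133/926564467840235 ≈ -0.12184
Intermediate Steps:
f = 676 (f = (-26)² = 676)
((-70204/(-62690) - 215394/(-79919)) + 45063)/(-370553 + f) = ((-70204/(-62690) - 215394/(-79919)) + 45063)/(-370553 + 676) = ((-70204*(-1/62690) - 215394*(-1/79919)) + 45063)/(-369877) = ((35102/31345 + 215394/79919) + 45063)*(-1/369877) = (9556841668/2505061055 + 45063)*(-1/369877) = (112895123163133/2505061055)*(-1/369877) = -112895123163133/926564467840235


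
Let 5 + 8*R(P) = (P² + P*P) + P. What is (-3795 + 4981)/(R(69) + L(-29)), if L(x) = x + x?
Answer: 4744/4561 ≈ 1.0401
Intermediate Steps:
R(P) = -5/8 + P²/4 + P/8 (R(P) = -5/8 + ((P² + P*P) + P)/8 = -5/8 + ((P² + P²) + P)/8 = -5/8 + (2*P² + P)/8 = -5/8 + (P + 2*P²)/8 = -5/8 + (P²/4 + P/8) = -5/8 + P²/4 + P/8)
L(x) = 2*x
(-3795 + 4981)/(R(69) + L(-29)) = (-3795 + 4981)/((-5/8 + (¼)*69² + (⅛)*69) + 2*(-29)) = 1186/((-5/8 + (¼)*4761 + 69/8) - 58) = 1186/((-5/8 + 4761/4 + 69/8) - 58) = 1186/(4793/4 - 58) = 1186/(4561/4) = 1186*(4/4561) = 4744/4561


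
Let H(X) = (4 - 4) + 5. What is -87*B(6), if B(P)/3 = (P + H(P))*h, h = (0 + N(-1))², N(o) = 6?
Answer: -103356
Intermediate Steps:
H(X) = 5 (H(X) = 0 + 5 = 5)
h = 36 (h = (0 + 6)² = 6² = 36)
B(P) = 540 + 108*P (B(P) = 3*((P + 5)*36) = 3*((5 + P)*36) = 3*(180 + 36*P) = 540 + 108*P)
-87*B(6) = -87*(540 + 108*6) = -87*(540 + 648) = -87*1188 = -103356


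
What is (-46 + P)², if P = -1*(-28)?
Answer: 324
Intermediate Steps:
P = 28
(-46 + P)² = (-46 + 28)² = (-18)² = 324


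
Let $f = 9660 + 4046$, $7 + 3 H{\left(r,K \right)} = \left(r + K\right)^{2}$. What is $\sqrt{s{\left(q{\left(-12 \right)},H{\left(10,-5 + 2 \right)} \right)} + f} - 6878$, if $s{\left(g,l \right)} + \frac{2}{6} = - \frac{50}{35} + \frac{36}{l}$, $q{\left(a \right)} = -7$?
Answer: $-6878 + \frac{\sqrt{6044703}}{21} \approx -6760.9$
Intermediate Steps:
$H{\left(r,K \right)} = - \frac{7}{3} + \frac{\left(K + r\right)^{2}}{3}$ ($H{\left(r,K \right)} = - \frac{7}{3} + \frac{\left(r + K\right)^{2}}{3} = - \frac{7}{3} + \frac{\left(K + r\right)^{2}}{3}$)
$s{\left(g,l \right)} = - \frac{37}{21} + \frac{36}{l}$ ($s{\left(g,l \right)} = - \frac{1}{3} + \left(- \frac{50}{35} + \frac{36}{l}\right) = - \frac{1}{3} + \left(\left(-50\right) \frac{1}{35} + \frac{36}{l}\right) = - \frac{1}{3} - \left(\frac{10}{7} - \frac{36}{l}\right) = - \frac{37}{21} + \frac{36}{l}$)
$f = 13706$
$\sqrt{s{\left(q{\left(-12 \right)},H{\left(10,-5 + 2 \right)} \right)} + f} - 6878 = \sqrt{\left(- \frac{37}{21} + \frac{36}{- \frac{7}{3} + \frac{\left(\left(-5 + 2\right) + 10\right)^{2}}{3}}\right) + 13706} - 6878 = \sqrt{\left(- \frac{37}{21} + \frac{36}{- \frac{7}{3} + \frac{\left(-3 + 10\right)^{2}}{3}}\right) + 13706} - 6878 = \sqrt{\left(- \frac{37}{21} + \frac{36}{- \frac{7}{3} + \frac{7^{2}}{3}}\right) + 13706} - 6878 = \sqrt{\left(- \frac{37}{21} + \frac{36}{- \frac{7}{3} + \frac{1}{3} \cdot 49}\right) + 13706} - 6878 = \sqrt{\left(- \frac{37}{21} + \frac{36}{- \frac{7}{3} + \frac{49}{3}}\right) + 13706} - 6878 = \sqrt{\left(- \frac{37}{21} + \frac{36}{14}\right) + 13706} - 6878 = \sqrt{\left(- \frac{37}{21} + 36 \cdot \frac{1}{14}\right) + 13706} - 6878 = \sqrt{\left(- \frac{37}{21} + \frac{18}{7}\right) + 13706} - 6878 = \sqrt{\frac{17}{21} + 13706} - 6878 = \sqrt{\frac{287843}{21}} - 6878 = \frac{\sqrt{6044703}}{21} - 6878 = -6878 + \frac{\sqrt{6044703}}{21}$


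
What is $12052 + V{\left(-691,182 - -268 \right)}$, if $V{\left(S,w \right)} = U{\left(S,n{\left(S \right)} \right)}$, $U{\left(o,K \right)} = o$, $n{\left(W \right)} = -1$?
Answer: $11361$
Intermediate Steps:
$V{\left(S,w \right)} = S$
$12052 + V{\left(-691,182 - -268 \right)} = 12052 - 691 = 11361$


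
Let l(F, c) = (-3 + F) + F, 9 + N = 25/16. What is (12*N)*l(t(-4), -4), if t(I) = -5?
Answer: 4641/4 ≈ 1160.3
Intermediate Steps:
N = -119/16 (N = -9 + 25/16 = -119/16 ≈ -7.4375)
l(F, c) = -3 + 2*F
(12*N)*l(t(-4), -4) = (12*(-119/16))*(-3 + 2*(-5)) = -357*(-3 - 10)/4 = -357/4*(-13) = 4641/4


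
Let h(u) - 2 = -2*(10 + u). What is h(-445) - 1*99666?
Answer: -98794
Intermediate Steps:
h(u) = -18 - 2*u (h(u) = 2 - 2*(10 + u) = 2 + (-20 - 2*u) = -18 - 2*u)
h(-445) - 1*99666 = (-18 - 2*(-445)) - 1*99666 = (-18 + 890) - 99666 = 872 - 99666 = -98794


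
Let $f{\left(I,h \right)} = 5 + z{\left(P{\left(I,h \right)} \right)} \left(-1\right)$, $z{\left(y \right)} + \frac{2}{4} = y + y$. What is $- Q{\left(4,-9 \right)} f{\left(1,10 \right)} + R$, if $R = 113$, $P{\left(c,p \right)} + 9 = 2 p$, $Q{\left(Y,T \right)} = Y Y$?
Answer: $377$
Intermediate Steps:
$Q{\left(Y,T \right)} = Y^{2}$
$P{\left(c,p \right)} = -9 + 2 p$
$z{\left(y \right)} = - \frac{1}{2} + 2 y$ ($z{\left(y \right)} = - \frac{1}{2} + \left(y + y\right) = - \frac{1}{2} + 2 y$)
$f{\left(I,h \right)} = \frac{47}{2} - 4 h$ ($f{\left(I,h \right)} = 5 + \left(- \frac{1}{2} + 2 \left(-9 + 2 h\right)\right) \left(-1\right) = 5 + \left(- \frac{1}{2} + \left(-18 + 4 h\right)\right) \left(-1\right) = 5 + \left(- \frac{37}{2} + 4 h\right) \left(-1\right) = 5 - \left(- \frac{37}{2} + 4 h\right) = \frac{47}{2} - 4 h$)
$- Q{\left(4,-9 \right)} f{\left(1,10 \right)} + R = - 4^{2} \left(\frac{47}{2} - 40\right) + 113 = \left(-1\right) 16 \left(\frac{47}{2} - 40\right) + 113 = \left(-16\right) \left(- \frac{33}{2}\right) + 113 = 264 + 113 = 377$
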